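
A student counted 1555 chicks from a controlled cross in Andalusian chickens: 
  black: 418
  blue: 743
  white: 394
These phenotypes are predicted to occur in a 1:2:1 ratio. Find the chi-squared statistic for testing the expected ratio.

Total ratio parts = 4. Expected numbers out of 1555:
  black: 1555 × 1/4 = 388.75
  blue: 1555 × 2/4 = 777.5
  white: 1555 × 1/4 = 388.75
χ² = Σ (O − E)² / E
  black: (418 − 388.75)² / 388.75 = 2.2008
  blue: (743 − 777.5)² / 777.5 = 1.5309
  white: (394 − 388.75)² / 388.75 = 0.0709
χ² = 2.2008 + 1.5309 + 0.0709 = 3.8026 ≈ 3.803

3.803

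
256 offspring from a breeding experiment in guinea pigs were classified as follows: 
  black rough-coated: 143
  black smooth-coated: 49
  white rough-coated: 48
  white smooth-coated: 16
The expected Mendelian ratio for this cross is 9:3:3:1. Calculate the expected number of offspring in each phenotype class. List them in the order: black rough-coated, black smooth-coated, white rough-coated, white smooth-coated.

The 9:3:3:1 ratio has 16 parts, so with N = 256 the expected counts are:
  black rough-coated: 256 × 9/16 = 144
  black smooth-coated: 256 × 3/16 = 48
  white rough-coated: 256 × 3/16 = 48
  white smooth-coated: 256 × 1/16 = 16

144, 48, 48, 16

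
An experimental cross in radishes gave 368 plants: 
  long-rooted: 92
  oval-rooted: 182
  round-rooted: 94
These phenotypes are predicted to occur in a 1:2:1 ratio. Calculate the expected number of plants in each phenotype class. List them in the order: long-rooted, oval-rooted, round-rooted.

Under the 1:2:1 hypothesis (Σ ratio = 4, N = 368):
  long-rooted: 368 × 1/4 = 92
  oval-rooted: 368 × 2/4 = 184
  round-rooted: 368 × 1/4 = 92

92, 184, 92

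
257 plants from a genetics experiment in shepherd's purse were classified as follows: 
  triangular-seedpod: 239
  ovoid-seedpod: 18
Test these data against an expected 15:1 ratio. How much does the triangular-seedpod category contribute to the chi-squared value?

Total ratio parts = 16. Expected numbers out of 257:
  triangular-seedpod: 257 × 15/16 = 240.9375
  ovoid-seedpod: 257 × 1/16 = 16.0625
Contribution of triangular-seedpod: (239 − 240.9375)² / 240.9375 = 0.0156

0.016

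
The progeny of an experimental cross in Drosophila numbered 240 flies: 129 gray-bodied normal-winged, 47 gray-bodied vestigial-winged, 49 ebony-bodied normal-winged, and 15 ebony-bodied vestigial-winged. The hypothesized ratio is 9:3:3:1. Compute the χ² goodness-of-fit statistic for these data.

0.711

Under the 9:3:3:1 hypothesis (Σ ratio = 16, N = 240):
  gray-bodied normal-winged: 240 × 9/16 = 135
  gray-bodied vestigial-winged: 240 × 3/16 = 45
  ebony-bodied normal-winged: 240 × 3/16 = 45
  ebony-bodied vestigial-winged: 240 × 1/16 = 15
χ² = Σ (O − E)² / E
  gray-bodied normal-winged: (129 − 135)² / 135 = 0.2667
  gray-bodied vestigial-winged: (47 − 45)² / 45 = 0.0889
  ebony-bodied normal-winged: (49 − 45)² / 45 = 0.3556
  ebony-bodied vestigial-winged: (15 − 15)² / 15 = 0.0000
χ² = 0.2667 + 0.0889 + 0.3556 + 0.0000 = 0.7112 ≈ 0.711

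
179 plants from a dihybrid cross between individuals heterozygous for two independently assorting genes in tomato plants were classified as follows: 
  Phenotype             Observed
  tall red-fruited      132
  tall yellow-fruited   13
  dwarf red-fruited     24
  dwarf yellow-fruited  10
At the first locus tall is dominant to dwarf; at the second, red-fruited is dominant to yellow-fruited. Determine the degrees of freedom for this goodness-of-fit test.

A dihybrid F₂ with independent assortment and complete dominance at both loci gives a 9:3:3:1 phenotypic ratio.
A goodness-of-fit test with 4 phenotype classes has df = 4 − 1 = 3.

3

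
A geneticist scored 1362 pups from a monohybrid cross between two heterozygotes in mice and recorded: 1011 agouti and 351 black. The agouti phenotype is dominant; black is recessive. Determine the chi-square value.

0.432

For a monohybrid cross between heterozygotes with complete dominance, the expected phenotypic ratio is 3:1.
Under the 3:1 hypothesis (Σ ratio = 4, N = 1362):
  agouti: 1362 × 3/4 = 1021.5
  black: 1362 × 1/4 = 340.5
χ² = Σ (O − E)² / E
  agouti: (1011 − 1021.5)² / 1021.5 = 0.1079
  black: (351 − 340.5)² / 340.5 = 0.3238
χ² = 0.1079 + 0.3238 = 0.4317 ≈ 0.432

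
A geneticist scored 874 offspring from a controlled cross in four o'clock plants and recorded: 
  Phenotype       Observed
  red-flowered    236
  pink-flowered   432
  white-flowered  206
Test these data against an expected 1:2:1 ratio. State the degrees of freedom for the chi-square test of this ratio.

A goodness-of-fit test with 3 phenotype classes has df = 3 − 1 = 2.

2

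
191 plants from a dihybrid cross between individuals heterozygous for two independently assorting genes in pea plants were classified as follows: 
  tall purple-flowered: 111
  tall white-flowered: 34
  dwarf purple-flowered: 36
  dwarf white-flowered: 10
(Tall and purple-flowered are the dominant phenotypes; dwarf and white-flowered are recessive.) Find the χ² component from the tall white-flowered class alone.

A dihybrid F₂ with independent assortment and complete dominance at both loci gives a 9:3:3:1 phenotypic ratio.
Expected counts for N = 191 under a 9:3:3:1 ratio (total parts = 16):
  tall purple-flowered: 191 × 9/16 = 107.4375
  tall white-flowered: 191 × 3/16 = 35.8125
  dwarf purple-flowered: 191 × 3/16 = 35.8125
  dwarf white-flowered: 191 × 1/16 = 11.9375
Contribution of tall white-flowered: (34 − 35.8125)² / 35.8125 = 0.0917

0.092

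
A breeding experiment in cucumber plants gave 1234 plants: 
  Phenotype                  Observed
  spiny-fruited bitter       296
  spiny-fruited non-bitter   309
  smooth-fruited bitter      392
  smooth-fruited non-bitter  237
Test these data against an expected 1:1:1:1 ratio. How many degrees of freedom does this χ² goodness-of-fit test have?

3

A goodness-of-fit test with 4 phenotype classes has df = 4 − 1 = 3.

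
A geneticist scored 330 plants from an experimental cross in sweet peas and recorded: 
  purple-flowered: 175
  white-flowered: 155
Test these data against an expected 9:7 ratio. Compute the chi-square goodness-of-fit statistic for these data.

Expected counts for N = 330 under a 9:7 ratio (total parts = 16):
  purple-flowered: 330 × 9/16 = 185.625
  white-flowered: 330 × 7/16 = 144.375
χ² = Σ (O − E)² / E
  purple-flowered: (175 − 185.625)² / 185.625 = 0.6082
  white-flowered: (155 − 144.375)² / 144.375 = 0.7819
χ² = 0.6082 + 0.7819 = 1.3901 ≈ 1.390

1.390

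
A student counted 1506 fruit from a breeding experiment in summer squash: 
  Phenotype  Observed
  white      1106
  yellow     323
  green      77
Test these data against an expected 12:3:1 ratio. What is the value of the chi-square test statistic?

9.449

Expected counts for N = 1506 under a 12:3:1 ratio (total parts = 16):
  white: 1506 × 12/16 = 1129.5
  yellow: 1506 × 3/16 = 282.375
  green: 1506 × 1/16 = 94.125
χ² = Σ (O − E)² / E
  white: (1106 − 1129.5)² / 1129.5 = 0.4889
  yellow: (323 − 282.375)² / 282.375 = 5.8447
  green: (77 − 94.125)² / 94.125 = 3.1157
χ² = 0.4889 + 5.8447 + 3.1157 = 9.4493 ≈ 9.449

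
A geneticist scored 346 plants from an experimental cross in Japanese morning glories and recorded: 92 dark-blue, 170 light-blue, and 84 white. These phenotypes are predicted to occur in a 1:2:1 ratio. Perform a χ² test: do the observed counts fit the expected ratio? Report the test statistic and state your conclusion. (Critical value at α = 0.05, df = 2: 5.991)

0.474; consistent

The 1:2:1 ratio has 4 parts, so with N = 346 the expected counts are:
  dark-blue: 346 × 1/4 = 86.5
  light-blue: 346 × 2/4 = 173
  white: 346 × 1/4 = 86.5
χ² = Σ (O − E)² / E
  dark-blue: (92 − 86.5)² / 86.5 = 0.3497
  light-blue: (170 − 173)² / 173 = 0.0520
  white: (84 − 86.5)² / 86.5 = 0.0723
χ² = 0.3497 + 0.0520 + 0.0723 = 0.474
Degrees of freedom = 3 − 1 = 2; critical value at α = 0.05 is 5.991.
Since 0.474 < 5.991, we fail to reject the null hypothesis — the data are consistent with the 1:2:1 ratio.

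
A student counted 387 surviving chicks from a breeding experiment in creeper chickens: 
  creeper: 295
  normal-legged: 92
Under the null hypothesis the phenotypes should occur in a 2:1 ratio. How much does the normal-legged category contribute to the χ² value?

10.612

Total ratio parts = 3. Expected numbers out of 387:
  creeper: 387 × 2/3 = 258
  normal-legged: 387 × 1/3 = 129
Contribution of normal-legged: (92 − 129)² / 129 = 10.6124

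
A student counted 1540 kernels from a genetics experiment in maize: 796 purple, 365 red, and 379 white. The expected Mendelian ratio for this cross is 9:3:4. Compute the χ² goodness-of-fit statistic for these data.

25.926

Total ratio parts = 16. Expected numbers out of 1540:
  purple: 1540 × 9/16 = 866.25
  red: 1540 × 3/16 = 288.75
  white: 1540 × 4/16 = 385
χ² = Σ (O − E)² / E
  purple: (796 − 866.25)² / 866.25 = 5.6970
  red: (365 − 288.75)² / 288.75 = 20.1353
  white: (379 − 385)² / 385 = 0.0935
χ² = 5.6970 + 20.1353 + 0.0935 = 25.9258 ≈ 25.926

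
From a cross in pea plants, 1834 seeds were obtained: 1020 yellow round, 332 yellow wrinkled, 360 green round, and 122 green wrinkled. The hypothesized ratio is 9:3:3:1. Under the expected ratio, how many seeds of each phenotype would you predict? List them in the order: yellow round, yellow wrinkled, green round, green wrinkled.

Expected counts for N = 1834 under a 9:3:3:1 ratio (total parts = 16):
  yellow round: 1834 × 9/16 = 1031.625
  yellow wrinkled: 1834 × 3/16 = 343.875
  green round: 1834 × 3/16 = 343.875
  green wrinkled: 1834 × 1/16 = 114.625

1031.625, 343.875, 343.875, 114.625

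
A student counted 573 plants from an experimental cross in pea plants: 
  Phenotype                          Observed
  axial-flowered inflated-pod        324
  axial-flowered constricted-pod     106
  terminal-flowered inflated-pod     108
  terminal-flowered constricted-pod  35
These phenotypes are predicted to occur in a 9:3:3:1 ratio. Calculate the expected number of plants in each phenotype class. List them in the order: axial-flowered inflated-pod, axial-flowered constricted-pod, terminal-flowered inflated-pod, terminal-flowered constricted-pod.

322.3125, 107.4375, 107.4375, 35.8125

The 9:3:3:1 ratio has 16 parts, so with N = 573 the expected counts are:
  axial-flowered inflated-pod: 573 × 9/16 = 322.3125
  axial-flowered constricted-pod: 573 × 3/16 = 107.4375
  terminal-flowered inflated-pod: 573 × 3/16 = 107.4375
  terminal-flowered constricted-pod: 573 × 1/16 = 35.8125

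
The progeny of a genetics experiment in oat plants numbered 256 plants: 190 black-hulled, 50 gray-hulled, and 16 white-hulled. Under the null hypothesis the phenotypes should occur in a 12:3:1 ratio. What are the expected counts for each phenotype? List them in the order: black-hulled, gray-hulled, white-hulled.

192, 48, 16

The 12:3:1 ratio has 16 parts, so with N = 256 the expected counts are:
  black-hulled: 256 × 12/16 = 192
  gray-hulled: 256 × 3/16 = 48
  white-hulled: 256 × 1/16 = 16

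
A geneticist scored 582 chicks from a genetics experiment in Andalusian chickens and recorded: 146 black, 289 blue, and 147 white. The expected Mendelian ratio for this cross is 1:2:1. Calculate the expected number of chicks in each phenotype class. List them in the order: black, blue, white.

145.5, 291, 145.5

The 1:2:1 ratio has 4 parts, so with N = 582 the expected counts are:
  black: 582 × 1/4 = 145.5
  blue: 582 × 2/4 = 291
  white: 582 × 1/4 = 145.5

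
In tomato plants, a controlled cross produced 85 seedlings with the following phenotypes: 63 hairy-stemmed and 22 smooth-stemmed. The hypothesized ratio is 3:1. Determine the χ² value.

The 3:1 ratio has 4 parts, so with N = 85 the expected counts are:
  hairy-stemmed: 85 × 3/4 = 63.75
  smooth-stemmed: 85 × 1/4 = 21.25
χ² = Σ (O − E)² / E
  hairy-stemmed: (63 − 63.75)² / 63.75 = 0.0088
  smooth-stemmed: (22 − 21.25)² / 21.25 = 0.0265
χ² = 0.0088 + 0.0265 = 0.0353 ≈ 0.035

0.035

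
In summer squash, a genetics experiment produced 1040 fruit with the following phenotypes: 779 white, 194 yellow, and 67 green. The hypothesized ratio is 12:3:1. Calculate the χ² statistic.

0.068

Total ratio parts = 16. Expected numbers out of 1040:
  white: 1040 × 12/16 = 780
  yellow: 1040 × 3/16 = 195
  green: 1040 × 1/16 = 65
χ² = Σ (O − E)² / E
  white: (779 − 780)² / 780 = 0.0013
  yellow: (194 − 195)² / 195 = 0.0051
  green: (67 − 65)² / 65 = 0.0615
χ² = 0.0013 + 0.0051 + 0.0615 = 0.0679 ≈ 0.068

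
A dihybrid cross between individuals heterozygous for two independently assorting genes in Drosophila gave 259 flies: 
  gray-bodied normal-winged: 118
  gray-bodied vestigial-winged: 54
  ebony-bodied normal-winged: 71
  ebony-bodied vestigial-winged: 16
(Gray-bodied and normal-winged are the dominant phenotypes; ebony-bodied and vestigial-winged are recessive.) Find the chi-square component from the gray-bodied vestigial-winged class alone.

0.609

A dihybrid F₂ with independent assortment and complete dominance at both loci gives a 9:3:3:1 phenotypic ratio.
Under the 9:3:3:1 hypothesis (Σ ratio = 16, N = 259):
  gray-bodied normal-winged: 259 × 9/16 = 145.6875
  gray-bodied vestigial-winged: 259 × 3/16 = 48.5625
  ebony-bodied normal-winged: 259 × 3/16 = 48.5625
  ebony-bodied vestigial-winged: 259 × 1/16 = 16.1875
Contribution of gray-bodied vestigial-winged: (54 − 48.5625)² / 48.5625 = 0.6088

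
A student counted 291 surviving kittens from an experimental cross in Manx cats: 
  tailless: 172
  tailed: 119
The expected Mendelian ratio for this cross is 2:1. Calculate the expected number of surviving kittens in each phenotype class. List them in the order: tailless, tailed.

194, 97

Total ratio parts = 3. Expected numbers out of 291:
  tailless: 291 × 2/3 = 194
  tailed: 291 × 1/3 = 97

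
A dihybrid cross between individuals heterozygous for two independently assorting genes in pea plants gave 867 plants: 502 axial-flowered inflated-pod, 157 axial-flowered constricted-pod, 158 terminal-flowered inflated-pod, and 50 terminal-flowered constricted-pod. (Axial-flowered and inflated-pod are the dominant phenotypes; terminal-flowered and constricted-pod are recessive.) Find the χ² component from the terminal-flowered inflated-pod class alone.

0.128

A dihybrid F₂ with independent assortment and complete dominance at both loci gives a 9:3:3:1 phenotypic ratio.
Expected counts for N = 867 under a 9:3:3:1 ratio (total parts = 16):
  axial-flowered inflated-pod: 867 × 9/16 = 487.6875
  axial-flowered constricted-pod: 867 × 3/16 = 162.5625
  terminal-flowered inflated-pod: 867 × 3/16 = 162.5625
  terminal-flowered constricted-pod: 867 × 1/16 = 54.1875
Contribution of terminal-flowered inflated-pod: (158 − 162.5625)² / 162.5625 = 0.1281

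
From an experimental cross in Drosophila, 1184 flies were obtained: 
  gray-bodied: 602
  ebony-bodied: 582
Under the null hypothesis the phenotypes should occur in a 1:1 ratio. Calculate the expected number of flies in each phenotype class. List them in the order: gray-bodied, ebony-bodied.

592, 592

Total ratio parts = 2. Expected numbers out of 1184:
  gray-bodied: 1184 × 1/2 = 592
  ebony-bodied: 1184 × 1/2 = 592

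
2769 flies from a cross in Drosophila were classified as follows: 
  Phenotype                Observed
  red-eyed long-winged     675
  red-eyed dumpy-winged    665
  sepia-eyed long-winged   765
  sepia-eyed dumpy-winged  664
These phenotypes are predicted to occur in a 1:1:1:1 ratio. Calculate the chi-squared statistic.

10.301

Total ratio parts = 4. Expected numbers out of 2769:
  red-eyed long-winged: 2769 × 1/4 = 692.25
  red-eyed dumpy-winged: 2769 × 1/4 = 692.25
  sepia-eyed long-winged: 2769 × 1/4 = 692.25
  sepia-eyed dumpy-winged: 2769 × 1/4 = 692.25
χ² = Σ (O − E)² / E
  red-eyed long-winged: (675 − 692.25)² / 692.25 = 0.4298
  red-eyed dumpy-winged: (665 − 692.25)² / 692.25 = 1.0727
  sepia-eyed long-winged: (765 − 692.25)² / 692.25 = 7.6454
  sepia-eyed dumpy-winged: (664 − 692.25)² / 692.25 = 1.1529
χ² = 0.4298 + 1.0727 + 7.6454 + 1.1529 = 10.3008 ≈ 10.301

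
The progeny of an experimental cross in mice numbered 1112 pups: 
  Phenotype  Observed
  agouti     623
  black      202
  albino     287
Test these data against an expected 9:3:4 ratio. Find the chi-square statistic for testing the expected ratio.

0.504

The 9:3:4 ratio has 16 parts, so with N = 1112 the expected counts are:
  agouti: 1112 × 9/16 = 625.5
  black: 1112 × 3/16 = 208.5
  albino: 1112 × 4/16 = 278
χ² = Σ (O − E)² / E
  agouti: (623 − 625.5)² / 625.5 = 0.0100
  black: (202 − 208.5)² / 208.5 = 0.2026
  albino: (287 − 278)² / 278 = 0.2914
χ² = 0.0100 + 0.2026 + 0.2914 = 0.504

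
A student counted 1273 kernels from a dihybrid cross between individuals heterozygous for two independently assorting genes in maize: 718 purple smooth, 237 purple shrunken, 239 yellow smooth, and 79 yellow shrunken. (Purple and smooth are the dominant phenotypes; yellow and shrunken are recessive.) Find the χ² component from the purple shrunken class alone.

0.012

A dihybrid F₂ with independent assortment and complete dominance at both loci gives a 9:3:3:1 phenotypic ratio.
Total ratio parts = 16. Expected numbers out of 1273:
  purple smooth: 1273 × 9/16 = 716.0625
  purple shrunken: 1273 × 3/16 = 238.6875
  yellow smooth: 1273 × 3/16 = 238.6875
  yellow shrunken: 1273 × 1/16 = 79.5625
Contribution of purple shrunken: (237 − 238.6875)² / 238.6875 = 0.0119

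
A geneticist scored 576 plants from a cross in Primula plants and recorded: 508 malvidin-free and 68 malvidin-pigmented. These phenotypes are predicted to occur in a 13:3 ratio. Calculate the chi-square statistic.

Total ratio parts = 16. Expected numbers out of 576:
  malvidin-free: 576 × 13/16 = 468
  malvidin-pigmented: 576 × 3/16 = 108
χ² = Σ (O − E)² / E
  malvidin-free: (508 − 468)² / 468 = 3.4188
  malvidin-pigmented: (68 − 108)² / 108 = 14.8148
χ² = 3.4188 + 14.8148 = 18.2336 ≈ 18.234

18.234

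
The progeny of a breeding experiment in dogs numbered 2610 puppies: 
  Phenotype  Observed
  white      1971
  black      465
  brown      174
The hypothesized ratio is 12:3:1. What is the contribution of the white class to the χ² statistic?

The 12:3:1 ratio has 16 parts, so with N = 2610 the expected counts are:
  white: 2610 × 12/16 = 1957.5
  black: 2610 × 3/16 = 489.375
  brown: 2610 × 1/16 = 163.125
Contribution of white: (1971 − 1957.5)² / 1957.5 = 0.0931

0.093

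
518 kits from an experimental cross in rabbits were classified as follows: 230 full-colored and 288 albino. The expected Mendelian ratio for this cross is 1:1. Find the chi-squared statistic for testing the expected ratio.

The 1:1 ratio has 2 parts, so with N = 518 the expected counts are:
  full-colored: 518 × 1/2 = 259
  albino: 518 × 1/2 = 259
χ² = Σ (O − E)² / E
  full-colored: (230 − 259)² / 259 = 3.2471
  albino: (288 − 259)² / 259 = 3.2471
χ² = 3.2471 + 3.2471 = 6.4942 ≈ 6.494

6.494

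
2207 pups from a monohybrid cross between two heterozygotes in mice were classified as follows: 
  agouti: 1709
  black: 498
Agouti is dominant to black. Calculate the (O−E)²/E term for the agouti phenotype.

For a monohybrid cross between heterozygotes with complete dominance, the expected phenotypic ratio is 3:1.
Expected counts for N = 2207 under a 3:1 ratio (total parts = 4):
  agouti: 2207 × 3/4 = 1655.25
  black: 2207 × 1/4 = 551.75
Contribution of agouti: (1709 − 1655.25)² / 1655.25 = 1.7454

1.745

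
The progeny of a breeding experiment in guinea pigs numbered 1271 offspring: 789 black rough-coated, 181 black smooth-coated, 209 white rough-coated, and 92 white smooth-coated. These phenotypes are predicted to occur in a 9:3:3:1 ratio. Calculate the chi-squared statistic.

27.048

Total ratio parts = 16. Expected numbers out of 1271:
  black rough-coated: 1271 × 9/16 = 714.9375
  black smooth-coated: 1271 × 3/16 = 238.3125
  white rough-coated: 1271 × 3/16 = 238.3125
  white smooth-coated: 1271 × 1/16 = 79.4375
χ² = Σ (O − E)² / E
  black rough-coated: (789 − 714.9375)² / 714.9375 = 7.6724
  black smooth-coated: (181 − 238.3125)² / 238.3125 = 13.7833
  white rough-coated: (209 − 238.3125)² / 238.3125 = 3.6054
  white smooth-coated: (92 − 79.4375)² / 79.4375 = 1.9867
χ² = 7.6724 + 13.7833 + 3.6054 + 1.9867 = 27.0478 ≈ 27.048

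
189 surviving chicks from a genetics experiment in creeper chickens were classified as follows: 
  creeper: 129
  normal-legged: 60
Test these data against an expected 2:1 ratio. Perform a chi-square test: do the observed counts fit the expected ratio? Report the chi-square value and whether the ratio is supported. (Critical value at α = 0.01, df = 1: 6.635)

0.214; consistent

Expected counts for N = 189 under a 2:1 ratio (total parts = 3):
  creeper: 189 × 2/3 = 126
  normal-legged: 189 × 1/3 = 63
χ² = Σ (O − E)² / E
  creeper: (129 − 126)² / 126 = 0.0714
  normal-legged: (60 − 63)² / 63 = 0.1429
χ² = 0.0714 + 0.1429 = 0.2143 ≈ 0.214
Degrees of freedom = 2 − 1 = 1; critical value at α = 0.01 is 6.635.
Since 0.214 < 6.635, we fail to reject the null hypothesis — the data are consistent with the 2:1 ratio.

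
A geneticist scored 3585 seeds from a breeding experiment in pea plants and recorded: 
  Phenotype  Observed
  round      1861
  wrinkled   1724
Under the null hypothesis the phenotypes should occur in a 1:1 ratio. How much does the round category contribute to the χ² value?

Total ratio parts = 2. Expected numbers out of 3585:
  round: 3585 × 1/2 = 1792.5
  wrinkled: 3585 × 1/2 = 1792.5
Contribution of round: (1861 − 1792.5)² / 1792.5 = 2.6177

2.618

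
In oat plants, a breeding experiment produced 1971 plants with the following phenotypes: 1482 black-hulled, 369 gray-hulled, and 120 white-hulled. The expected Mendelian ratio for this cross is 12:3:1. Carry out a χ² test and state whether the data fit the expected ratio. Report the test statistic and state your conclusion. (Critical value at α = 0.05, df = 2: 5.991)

0.093; consistent

Expected counts for N = 1971 under a 12:3:1 ratio (total parts = 16):
  black-hulled: 1971 × 12/16 = 1478.25
  gray-hulled: 1971 × 3/16 = 369.5625
  white-hulled: 1971 × 1/16 = 123.1875
χ² = Σ (O − E)² / E
  black-hulled: (1482 − 1478.25)² / 1478.25 = 0.0095
  gray-hulled: (369 − 369.5625)² / 369.5625 = 0.0009
  white-hulled: (120 − 123.1875)² / 123.1875 = 0.0825
χ² = 0.0095 + 0.0009 + 0.0825 = 0.0929 ≈ 0.093
Degrees of freedom = 3 − 1 = 2; critical value at α = 0.05 is 5.991.
Since 0.093 < 5.991, we fail to reject the null hypothesis — the data are consistent with the 12:3:1 ratio.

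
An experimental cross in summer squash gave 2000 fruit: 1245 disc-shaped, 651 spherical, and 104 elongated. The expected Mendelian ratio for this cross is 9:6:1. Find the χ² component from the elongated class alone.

3.528

The 9:6:1 ratio has 16 parts, so with N = 2000 the expected counts are:
  disc-shaped: 2000 × 9/16 = 1125
  spherical: 2000 × 6/16 = 750
  elongated: 2000 × 1/16 = 125
Contribution of elongated: (104 − 125)² / 125 = 3.5280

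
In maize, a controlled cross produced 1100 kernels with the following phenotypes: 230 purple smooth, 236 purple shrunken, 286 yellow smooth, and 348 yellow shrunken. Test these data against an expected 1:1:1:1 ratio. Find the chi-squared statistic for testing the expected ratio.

Expected counts for N = 1100 under a 1:1:1:1 ratio (total parts = 4):
  purple smooth: 1100 × 1/4 = 275
  purple shrunken: 1100 × 1/4 = 275
  yellow smooth: 1100 × 1/4 = 275
  yellow shrunken: 1100 × 1/4 = 275
χ² = Σ (O − E)² / E
  purple smooth: (230 − 275)² / 275 = 7.3636
  purple shrunken: (236 − 275)² / 275 = 5.5309
  yellow smooth: (286 − 275)² / 275 = 0.4400
  yellow shrunken: (348 − 275)² / 275 = 19.3782
χ² = 7.3636 + 5.5309 + 0.4400 + 19.3782 = 32.7127 ≈ 32.713

32.713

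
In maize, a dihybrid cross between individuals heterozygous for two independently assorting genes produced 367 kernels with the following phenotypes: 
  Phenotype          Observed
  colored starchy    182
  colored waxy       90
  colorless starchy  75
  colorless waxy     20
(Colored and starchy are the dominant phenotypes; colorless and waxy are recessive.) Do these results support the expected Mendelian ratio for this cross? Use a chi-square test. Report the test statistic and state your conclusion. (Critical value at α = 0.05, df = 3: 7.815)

A dihybrid F₂ with independent assortment and complete dominance at both loci gives a 9:3:3:1 phenotypic ratio.
Total ratio parts = 16. Expected numbers out of 367:
  colored starchy: 367 × 9/16 = 206.4375
  colored waxy: 367 × 3/16 = 68.8125
  colorless starchy: 367 × 3/16 = 68.8125
  colorless waxy: 367 × 1/16 = 22.9375
χ² = Σ (O − E)² / E
  colored starchy: (182 − 206.4375)² / 206.4375 = 2.8928
  colored waxy: (90 − 68.8125)² / 68.8125 = 6.5237
  colorless starchy: (75 − 68.8125)² / 68.8125 = 0.5564
  colorless waxy: (20 − 22.9375)² / 22.9375 = 0.3762
χ² = 2.8928 + 6.5237 + 0.5564 + 0.3762 = 10.3491 ≈ 10.349
Degrees of freedom = 4 − 1 = 3; critical value at α = 0.05 is 7.815.
Since 10.349 > 7.815, we reject the null hypothesis — the data do not fit the 9:3:3:1 ratio.

10.349; not consistent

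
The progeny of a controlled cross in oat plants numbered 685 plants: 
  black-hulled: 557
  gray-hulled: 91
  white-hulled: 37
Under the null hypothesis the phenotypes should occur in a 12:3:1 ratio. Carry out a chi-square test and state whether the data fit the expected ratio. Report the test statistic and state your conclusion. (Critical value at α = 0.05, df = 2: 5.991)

15.343; not consistent

The 12:3:1 ratio has 16 parts, so with N = 685 the expected counts are:
  black-hulled: 685 × 12/16 = 513.75
  gray-hulled: 685 × 3/16 = 128.4375
  white-hulled: 685 × 1/16 = 42.8125
χ² = Σ (O − E)² / E
  black-hulled: (557 − 513.75)² / 513.75 = 3.6410
  gray-hulled: (91 − 128.4375)² / 128.4375 = 10.9124
  white-hulled: (37 − 42.8125)² / 42.8125 = 0.7891
χ² = 3.6410 + 10.9124 + 0.7891 = 15.3425 ≈ 15.343
Degrees of freedom = 3 − 1 = 2; critical value at α = 0.05 is 5.991.
Since 15.343 > 5.991, we reject the null hypothesis — the data do not fit the 12:3:1 ratio.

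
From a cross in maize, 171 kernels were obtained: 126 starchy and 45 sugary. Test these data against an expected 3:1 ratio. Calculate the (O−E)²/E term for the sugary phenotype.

0.118

The 3:1 ratio has 4 parts, so with N = 171 the expected counts are:
  starchy: 171 × 3/4 = 128.25
  sugary: 171 × 1/4 = 42.75
Contribution of sugary: (45 − 42.75)² / 42.75 = 0.1184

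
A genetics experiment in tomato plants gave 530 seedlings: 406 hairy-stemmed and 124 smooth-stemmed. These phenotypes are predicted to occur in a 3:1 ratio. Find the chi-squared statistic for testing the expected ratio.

0.727

Expected counts for N = 530 under a 3:1 ratio (total parts = 4):
  hairy-stemmed: 530 × 3/4 = 397.5
  smooth-stemmed: 530 × 1/4 = 132.5
χ² = Σ (O − E)² / E
  hairy-stemmed: (406 − 397.5)² / 397.5 = 0.1818
  smooth-stemmed: (124 − 132.5)² / 132.5 = 0.5453
χ² = 0.1818 + 0.5453 = 0.7271 ≈ 0.727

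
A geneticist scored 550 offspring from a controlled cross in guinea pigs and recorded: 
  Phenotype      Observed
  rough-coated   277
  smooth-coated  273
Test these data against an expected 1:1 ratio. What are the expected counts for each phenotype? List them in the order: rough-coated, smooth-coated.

275, 275

Total ratio parts = 2. Expected numbers out of 550:
  rough-coated: 550 × 1/2 = 275
  smooth-coated: 550 × 1/2 = 275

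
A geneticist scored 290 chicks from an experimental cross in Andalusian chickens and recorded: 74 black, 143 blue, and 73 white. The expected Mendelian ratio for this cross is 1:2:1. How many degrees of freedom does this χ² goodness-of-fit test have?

2

A goodness-of-fit test with 3 phenotype classes has df = 3 − 1 = 2.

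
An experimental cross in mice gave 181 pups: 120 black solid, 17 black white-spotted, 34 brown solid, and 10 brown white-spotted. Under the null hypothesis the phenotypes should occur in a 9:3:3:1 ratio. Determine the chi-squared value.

Under the 9:3:3:1 hypothesis (Σ ratio = 16, N = 181):
  black solid: 181 × 9/16 = 101.8125
  black white-spotted: 181 × 3/16 = 33.9375
  brown solid: 181 × 3/16 = 33.9375
  brown white-spotted: 181 × 1/16 = 11.3125
χ² = Σ (O − E)² / E
  black solid: (120 − 101.8125)² / 101.8125 = 3.2490
  black white-spotted: (17 − 33.9375)² / 33.9375 = 8.4532
  brown solid: (34 − 33.9375)² / 33.9375 = 0.0001
  brown white-spotted: (10 − 11.3125)² / 11.3125 = 0.1523
χ² = 3.2490 + 8.4532 + 0.0001 + 0.1523 = 11.8546 ≈ 11.855

11.855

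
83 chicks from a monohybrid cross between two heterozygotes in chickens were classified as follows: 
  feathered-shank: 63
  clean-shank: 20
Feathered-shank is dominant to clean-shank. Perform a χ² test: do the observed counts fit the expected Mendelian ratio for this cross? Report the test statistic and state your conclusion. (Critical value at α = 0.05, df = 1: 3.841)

For a monohybrid cross between heterozygotes with complete dominance, the expected phenotypic ratio is 3:1.
Total ratio parts = 4. Expected numbers out of 83:
  feathered-shank: 83 × 3/4 = 62.25
  clean-shank: 83 × 1/4 = 20.75
χ² = Σ (O − E)² / E
  feathered-shank: (63 − 62.25)² / 62.25 = 0.0090
  clean-shank: (20 − 20.75)² / 20.75 = 0.0271
χ² = 0.0090 + 0.0271 = 0.0361 ≈ 0.036
Degrees of freedom = 2 − 1 = 1; critical value at α = 0.05 is 3.841.
Since 0.036 < 3.841, we fail to reject the null hypothesis — the data are consistent with the 3:1 ratio.

0.036; consistent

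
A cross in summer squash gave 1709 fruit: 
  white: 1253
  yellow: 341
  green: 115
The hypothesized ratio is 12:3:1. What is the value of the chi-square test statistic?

Total ratio parts = 16. Expected numbers out of 1709:
  white: 1709 × 12/16 = 1281.75
  yellow: 1709 × 3/16 = 320.4375
  green: 1709 × 1/16 = 106.8125
χ² = Σ (O − E)² / E
  white: (1253 − 1281.75)² / 1281.75 = 0.6449
  yellow: (341 − 320.4375)² / 320.4375 = 1.3195
  green: (115 − 106.8125)² / 106.8125 = 0.6276
χ² = 0.6449 + 1.3195 + 0.6276 = 2.592

2.592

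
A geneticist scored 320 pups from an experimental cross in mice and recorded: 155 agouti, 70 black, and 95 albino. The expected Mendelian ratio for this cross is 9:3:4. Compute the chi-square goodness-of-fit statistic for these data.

Total ratio parts = 16. Expected numbers out of 320:
  agouti: 320 × 9/16 = 180
  black: 320 × 3/16 = 60
  albino: 320 × 4/16 = 80
χ² = Σ (O − E)² / E
  agouti: (155 − 180)² / 180 = 3.4722
  black: (70 − 60)² / 60 = 1.6667
  albino: (95 − 80)² / 80 = 2.8125
χ² = 3.4722 + 1.6667 + 2.8125 = 7.9514 ≈ 7.951

7.951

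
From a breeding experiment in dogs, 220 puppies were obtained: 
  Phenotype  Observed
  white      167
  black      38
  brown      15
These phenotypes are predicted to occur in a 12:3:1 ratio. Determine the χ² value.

0.394

The 12:3:1 ratio has 16 parts, so with N = 220 the expected counts are:
  white: 220 × 12/16 = 165
  black: 220 × 3/16 = 41.25
  brown: 220 × 1/16 = 13.75
χ² = Σ (O − E)² / E
  white: (167 − 165)² / 165 = 0.0242
  black: (38 − 41.25)² / 41.25 = 0.2561
  brown: (15 − 13.75)² / 13.75 = 0.1136
χ² = 0.0242 + 0.2561 + 0.1136 = 0.3939 ≈ 0.394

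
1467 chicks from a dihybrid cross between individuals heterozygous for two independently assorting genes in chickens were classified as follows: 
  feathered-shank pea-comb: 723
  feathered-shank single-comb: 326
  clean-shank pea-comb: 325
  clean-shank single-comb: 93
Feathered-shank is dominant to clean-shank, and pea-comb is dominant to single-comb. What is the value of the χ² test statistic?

A dihybrid F₂ with independent assortment and complete dominance at both loci gives a 9:3:3:1 phenotypic ratio.
Under the 9:3:3:1 hypothesis (Σ ratio = 16, N = 1467):
  feathered-shank pea-comb: 1467 × 9/16 = 825.1875
  feathered-shank single-comb: 1467 × 3/16 = 275.0625
  clean-shank pea-comb: 1467 × 3/16 = 275.0625
  clean-shank single-comb: 1467 × 1/16 = 91.6875
χ² = Σ (O − E)² / E
  feathered-shank pea-comb: (723 − 825.1875)² / 825.1875 = 12.6544
  feathered-shank single-comb: (326 − 275.0625)² / 275.0625 = 9.4329
  clean-shank pea-comb: (325 − 275.0625)² / 275.0625 = 9.0661
  clean-shank single-comb: (93 − 91.6875)² / 91.6875 = 0.0188
χ² = 12.6544 + 9.4329 + 9.0661 + 0.0188 = 31.1722 ≈ 31.172

31.172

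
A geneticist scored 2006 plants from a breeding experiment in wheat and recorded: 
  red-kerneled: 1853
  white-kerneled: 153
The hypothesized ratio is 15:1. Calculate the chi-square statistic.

6.493

Under the 15:1 hypothesis (Σ ratio = 16, N = 2006):
  red-kerneled: 2006 × 15/16 = 1880.625
  white-kerneled: 2006 × 1/16 = 125.375
χ² = Σ (O − E)² / E
  red-kerneled: (1853 − 1880.625)² / 1880.625 = 0.4058
  white-kerneled: (153 − 125.375)² / 125.375 = 6.0869
χ² = 0.4058 + 6.0869 = 6.4927 ≈ 6.493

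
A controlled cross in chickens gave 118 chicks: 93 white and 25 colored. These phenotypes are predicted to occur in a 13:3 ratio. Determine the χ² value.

0.460

Under the 13:3 hypothesis (Σ ratio = 16, N = 118):
  white: 118 × 13/16 = 95.875
  colored: 118 × 3/16 = 22.125
χ² = Σ (O − E)² / E
  white: (93 − 95.875)² / 95.875 = 0.0862
  colored: (25 − 22.125)² / 22.125 = 0.3736
χ² = 0.0862 + 0.3736 = 0.4598 ≈ 0.460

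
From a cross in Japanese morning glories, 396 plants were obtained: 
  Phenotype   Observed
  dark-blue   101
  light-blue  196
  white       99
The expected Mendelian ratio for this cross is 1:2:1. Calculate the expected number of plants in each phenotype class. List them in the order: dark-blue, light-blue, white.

Total ratio parts = 4. Expected numbers out of 396:
  dark-blue: 396 × 1/4 = 99
  light-blue: 396 × 2/4 = 198
  white: 396 × 1/4 = 99

99, 198, 99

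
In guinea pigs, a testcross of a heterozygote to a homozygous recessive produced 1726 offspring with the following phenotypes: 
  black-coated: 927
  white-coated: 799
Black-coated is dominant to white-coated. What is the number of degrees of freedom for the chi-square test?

1

A testcross of a heterozygote (Aa × aa) gives a 1:1 phenotypic ratio.
A goodness-of-fit test with 2 phenotype classes has df = 2 − 1 = 1.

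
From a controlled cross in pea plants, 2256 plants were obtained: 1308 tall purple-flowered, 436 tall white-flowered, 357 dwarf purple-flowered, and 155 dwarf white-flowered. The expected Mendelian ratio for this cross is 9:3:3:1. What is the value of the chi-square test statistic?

Total ratio parts = 16. Expected numbers out of 2256:
  tall purple-flowered: 2256 × 9/16 = 1269
  tall white-flowered: 2256 × 3/16 = 423
  dwarf purple-flowered: 2256 × 3/16 = 423
  dwarf white-flowered: 2256 × 1/16 = 141
χ² = Σ (O − E)² / E
  tall purple-flowered: (1308 − 1269)² / 1269 = 1.1986
  tall white-flowered: (436 − 423)² / 423 = 0.3995
  dwarf purple-flowered: (357 − 423)² / 423 = 10.2979
  dwarf white-flowered: (155 − 141)² / 141 = 1.3901
χ² = 1.1986 + 0.3995 + 10.2979 + 1.3901 = 13.2861 ≈ 13.286

13.286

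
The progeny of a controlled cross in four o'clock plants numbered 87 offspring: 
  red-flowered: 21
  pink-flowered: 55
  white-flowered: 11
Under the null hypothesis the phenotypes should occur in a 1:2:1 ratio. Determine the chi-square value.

The 1:2:1 ratio has 4 parts, so with N = 87 the expected counts are:
  red-flowered: 87 × 1/4 = 21.75
  pink-flowered: 87 × 2/4 = 43.5
  white-flowered: 87 × 1/4 = 21.75
χ² = Σ (O − E)² / E
  red-flowered: (21 − 21.75)² / 21.75 = 0.0259
  pink-flowered: (55 − 43.5)² / 43.5 = 3.0402
  white-flowered: (11 − 21.75)² / 21.75 = 5.3132
χ² = 0.0259 + 3.0402 + 5.3132 = 8.3793 ≈ 8.379

8.379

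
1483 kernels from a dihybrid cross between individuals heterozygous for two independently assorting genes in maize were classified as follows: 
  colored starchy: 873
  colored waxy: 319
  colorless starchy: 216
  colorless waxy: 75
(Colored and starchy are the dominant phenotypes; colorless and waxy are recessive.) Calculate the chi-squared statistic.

25.060

A dihybrid F₂ with independent assortment and complete dominance at both loci gives a 9:3:3:1 phenotypic ratio.
Total ratio parts = 16. Expected numbers out of 1483:
  colored starchy: 1483 × 9/16 = 834.1875
  colored waxy: 1483 × 3/16 = 278.0625
  colorless starchy: 1483 × 3/16 = 278.0625
  colorless waxy: 1483 × 1/16 = 92.6875
χ² = Σ (O − E)² / E
  colored starchy: (873 − 834.1875)² / 834.1875 = 1.8058
  colored waxy: (319 − 278.0625)² / 278.0625 = 6.0270
  colorless starchy: (216 − 278.0625)² / 278.0625 = 13.8521
  colorless waxy: (75 − 92.6875)² / 92.6875 = 3.3753
χ² = 1.8058 + 6.0270 + 13.8521 + 3.3753 = 25.0602 ≈ 25.060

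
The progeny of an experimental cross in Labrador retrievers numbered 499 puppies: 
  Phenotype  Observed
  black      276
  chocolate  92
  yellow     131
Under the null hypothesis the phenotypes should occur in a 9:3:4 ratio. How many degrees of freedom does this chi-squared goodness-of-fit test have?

2

A goodness-of-fit test with 3 phenotype classes has df = 3 − 1 = 2.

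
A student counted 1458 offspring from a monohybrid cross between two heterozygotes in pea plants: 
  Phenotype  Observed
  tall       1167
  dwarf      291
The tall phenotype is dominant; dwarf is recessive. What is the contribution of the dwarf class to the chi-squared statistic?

For a monohybrid cross between heterozygotes with complete dominance, the expected phenotypic ratio is 3:1.
The 3:1 ratio has 4 parts, so with N = 1458 the expected counts are:
  tall: 1458 × 3/4 = 1093.5
  dwarf: 1458 × 1/4 = 364.5
Contribution of dwarf: (291 − 364.5)² / 364.5 = 14.8210

14.821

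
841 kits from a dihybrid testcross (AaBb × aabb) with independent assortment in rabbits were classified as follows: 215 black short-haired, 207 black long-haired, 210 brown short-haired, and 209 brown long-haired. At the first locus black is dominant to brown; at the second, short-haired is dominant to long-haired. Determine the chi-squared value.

0.165

A dihybrid testcross with independent assortment gives a 1:1:1:1 ratio.
Expected counts for N = 841 under a 1:1:1:1 ratio (total parts = 4):
  black short-haired: 841 × 1/4 = 210.25
  black long-haired: 841 × 1/4 = 210.25
  brown short-haired: 841 × 1/4 = 210.25
  brown long-haired: 841 × 1/4 = 210.25
χ² = Σ (O − E)² / E
  black short-haired: (215 − 210.25)² / 210.25 = 0.1073
  black long-haired: (207 − 210.25)² / 210.25 = 0.0502
  brown short-haired: (210 − 210.25)² / 210.25 = 0.0003
  brown long-haired: (209 − 210.25)² / 210.25 = 0.0074
χ² = 0.1073 + 0.0502 + 0.0003 + 0.0074 = 0.1652 ≈ 0.165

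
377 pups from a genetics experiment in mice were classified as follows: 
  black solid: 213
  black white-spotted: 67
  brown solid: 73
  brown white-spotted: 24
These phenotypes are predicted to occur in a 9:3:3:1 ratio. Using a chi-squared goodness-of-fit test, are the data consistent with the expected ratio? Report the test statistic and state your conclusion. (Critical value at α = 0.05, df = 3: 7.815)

0.280; consistent

Total ratio parts = 16. Expected numbers out of 377:
  black solid: 377 × 9/16 = 212.0625
  black white-spotted: 377 × 3/16 = 70.6875
  brown solid: 377 × 3/16 = 70.6875
  brown white-spotted: 377 × 1/16 = 23.5625
χ² = Σ (O − E)² / E
  black solid: (213 − 212.0625)² / 212.0625 = 0.0041
  black white-spotted: (67 − 70.6875)² / 70.6875 = 0.1924
  brown solid: (73 − 70.6875)² / 70.6875 = 0.0757
  brown white-spotted: (24 − 23.5625)² / 23.5625 = 0.0081
χ² = 0.0041 + 0.1924 + 0.0757 + 0.0081 = 0.2803 ≈ 0.280
Degrees of freedom = 4 − 1 = 3; critical value at α = 0.05 is 7.815.
Since 0.280 < 7.815, we fail to reject the null hypothesis — the data are consistent with the 9:3:3:1 ratio.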